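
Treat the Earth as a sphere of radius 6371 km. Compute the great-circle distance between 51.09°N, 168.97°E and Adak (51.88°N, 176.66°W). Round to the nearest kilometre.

997 km

Δλ = -176.66 − 168.97 = -345.63°; wrapped into (−180°, 180°]: 14.37°.
Δφ = 51.88 − 51.09 = 0.79°.
a = sin²(Δφ/2) + cos φ₁ · cos φ₂ · sin²(Δλ/2) = 0.006113.
c = 2·atan2(√a, √(1−a)) = 0.15653 rad → d = 6371·c ≈ 997.26 km.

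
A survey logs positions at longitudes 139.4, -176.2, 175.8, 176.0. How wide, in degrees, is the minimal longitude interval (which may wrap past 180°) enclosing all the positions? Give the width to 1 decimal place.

44.4°

Sort the longitudes: -176.2°, +139.4°, +175.8°, +176.0°.
Eastward gaps between consecutive values (wrapping around): 315.6°, 36.4°, 0.2°, 7.8°.
Largest gap = 315.6° ⇒ minimal covering band is its complement: 360° − 315.6° = 44.4°.
Band runs from +139.4° eastward to -176.2°, crossing the antimeridian.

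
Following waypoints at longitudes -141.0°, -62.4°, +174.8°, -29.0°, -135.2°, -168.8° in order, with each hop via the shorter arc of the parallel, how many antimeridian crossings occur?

2

Leg 1: -141.0° → -62.4°, shortest Δλ = 78.6° (east) — does not cross 180°.
Leg 2: -62.4° → +174.8°, shortest Δλ = -122.8° (west) — crosses 180°.
Leg 3: +174.8° → -29.0°, shortest Δλ = 156.2° (east) — crosses 180°.
Leg 4: -29.0° → -135.2°, shortest Δλ = -106.2° (west) — does not cross 180°.
Leg 5: -135.2° → -168.8°, shortest Δλ = -33.6° (west) — does not cross 180°.
Total crossings: 2.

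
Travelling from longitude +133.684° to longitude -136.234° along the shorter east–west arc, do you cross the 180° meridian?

Yes

Naïve |-136.234 − 133.684| = 269.918° > 180°, so the shorter arc goes the other way round — across 180°.
Signed shortest Δλ = ((-136.234 − 133.684 + 180) mod 360) − 180 = 90.082°.
Going east by 90.082° from +133.684° passes through 180° before reaching -136.234°.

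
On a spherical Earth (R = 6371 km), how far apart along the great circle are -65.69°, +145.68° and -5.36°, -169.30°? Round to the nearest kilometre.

7560 km

Δλ = -169.30 − 145.68 = -314.98°; wrapped into (−180°, 180°]: 45.02°.
Δφ = -5.36 − -65.69 = 60.33°.
a = sin²(Δφ/2) + cos φ₁ · cos φ₂ · sin²(Δλ/2) = 0.312573.
c = 2·atan2(√a, √(1−a)) = 1.18656 rad → d = 6371·c ≈ 7559.56 km.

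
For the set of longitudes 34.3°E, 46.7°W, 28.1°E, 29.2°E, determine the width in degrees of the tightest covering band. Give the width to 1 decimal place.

Sort the longitudes: -46.7°, +28.1°, +29.2°, +34.3°.
Eastward gaps between consecutive values (wrapping around): 74.8°, 1.1°, 5.1°, 279.0°.
Largest gap = 279.0° ⇒ minimal covering band is its complement: 360° − 279.0° = 81.0°.
Band runs from -46.7° eastward to +34.3°.

81.0°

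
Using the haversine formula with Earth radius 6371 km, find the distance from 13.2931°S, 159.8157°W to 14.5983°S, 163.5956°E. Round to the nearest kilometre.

3947 km

Δλ = 163.5956 − -159.8157 = 323.4113°; wrapped into (−180°, 180°]: -36.5887°.
Δφ = -14.5983 − -13.2931 = -1.3052°.
a = sin²(Δφ/2) + cos φ₁ · cos φ₂ · sin²(Δλ/2) = 0.092926.
c = 2·atan2(√a, √(1−a)) = 0.61954 rad → d = 6371·c ≈ 3947.07 km.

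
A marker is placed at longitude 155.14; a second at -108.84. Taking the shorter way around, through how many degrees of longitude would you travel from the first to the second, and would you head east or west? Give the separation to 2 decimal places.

96.02° east

Raw difference: -108.84 − 155.14 = -263.98°.
Normalise into (−180°, 180°]: -263.98° + 360° = 96.02°.
Positive ⇒ the second point lies to the east; separation 96.02°.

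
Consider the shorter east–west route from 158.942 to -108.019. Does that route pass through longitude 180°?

Yes

Naïve |-108.019 − 158.942| = 266.961° > 180°, so the shorter arc goes the other way round — across 180°.
Signed shortest Δλ = ((-108.019 − 158.942 + 180) mod 360) − 180 = 93.039°.
Going east by 93.039° from +158.942° passes through 180° before reaching -108.019°.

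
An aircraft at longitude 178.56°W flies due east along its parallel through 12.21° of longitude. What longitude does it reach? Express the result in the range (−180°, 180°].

Start at -178.56°; shift +12.21° → -166.35°.
-166.35° already lies in (−180°, 180°].

166.35°W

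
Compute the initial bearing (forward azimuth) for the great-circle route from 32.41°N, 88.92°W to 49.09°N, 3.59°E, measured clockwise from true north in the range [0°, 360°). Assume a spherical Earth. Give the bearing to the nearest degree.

Δλ = 3.59 − -88.92 = 92.51°.
θ = atan2( sin Δλ · cos φ₂ , cos φ₁ · sin φ₂ − sin φ₁ · cos φ₂ · cos Δλ )
  = atan2(0.65424, 0.65339) = 45.037° → normalised to [0°, 360°): 45.037°.

45°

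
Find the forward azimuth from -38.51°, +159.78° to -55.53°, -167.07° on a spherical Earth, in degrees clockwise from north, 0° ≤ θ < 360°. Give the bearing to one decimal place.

Δλ = -167.07 − 159.78 = -326.85°; wrapped into (−180°, 180°]: 33.15°.
θ = atan2( sin Δλ · cos φ₂ , cos φ₁ · sin φ₂ − sin φ₁ · cos φ₂ · cos Δλ )
  = atan2(0.30949, -0.35006) = 138.520° → normalised to [0°, 360°): 138.520°.

138.5°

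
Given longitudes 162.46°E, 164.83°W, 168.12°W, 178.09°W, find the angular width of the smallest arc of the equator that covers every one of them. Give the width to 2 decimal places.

32.71°

Sort the longitudes: -178.09°, -168.12°, -164.83°, +162.46°.
Eastward gaps between consecutive values (wrapping around): 9.97°, 3.29°, 327.29°, 19.45°.
Largest gap = 327.29° ⇒ minimal covering band is its complement: 360° − 327.29° = 32.71°.
Band runs from +162.46° eastward to -164.83°, crossing the antimeridian.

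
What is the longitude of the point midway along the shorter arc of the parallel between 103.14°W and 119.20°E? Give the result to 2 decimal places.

Signed shortest Δλ from -103.14° to +119.20° is -137.66°.
Midpoint longitude = -103.14° + (-137.66°)/2 = -103.14° − 68.83° = -171.97°.
(The naïve average (-103.14 + +119.20)/2 = 8.03° is on the wrong side of the globe.)

171.97°W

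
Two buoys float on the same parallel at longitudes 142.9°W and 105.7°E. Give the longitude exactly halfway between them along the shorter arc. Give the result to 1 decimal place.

Signed shortest Δλ from -142.9° to +105.7° is -111.4°.
Midpoint longitude = -142.9° + (-111.4°)/2 = -142.9° − 55.7° = -198.6°.
Normalise into (−180°, 180°]: +161.4°.
(The naïve average (-142.9 + +105.7)/2 = -18.6° is on the wrong side of the globe.)

161.4°E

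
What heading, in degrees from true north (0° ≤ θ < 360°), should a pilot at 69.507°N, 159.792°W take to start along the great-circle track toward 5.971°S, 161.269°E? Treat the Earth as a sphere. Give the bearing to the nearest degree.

219°

Δλ = 161.269 − -159.792 = 321.061°; wrapped into (−180°, 180°]: -38.939°.
θ = atan2( sin Δλ · cos φ₂ , cos φ₁ · sin φ₂ − sin φ₁ · cos φ₂ · cos Δλ )
  = atan2(-0.62508, -0.76106) = -140.603° → normalised to [0°, 360°): 219.397°.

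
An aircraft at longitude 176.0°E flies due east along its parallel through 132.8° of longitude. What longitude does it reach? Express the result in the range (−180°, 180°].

Start at +176.0°; shift +132.8° → +308.8°.
+308.8° lies outside (−180°, 180°]; subtract 360° → -51.2°.

51.2°W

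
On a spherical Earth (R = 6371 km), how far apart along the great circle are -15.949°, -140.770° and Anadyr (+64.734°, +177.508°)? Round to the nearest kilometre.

9639 km

Δλ = 177.508 − -140.770 = 318.278°; wrapped into (−180°, 180°]: -41.722°.
Δφ = 64.734 − -15.949 = 80.683°.
a = sin²(Δφ/2) + cos φ₁ · cos φ₂ · sin²(Δλ/2) = 0.471093.
c = 2·atan2(√a, √(1−a)) = 1.51295 rad → d = 6371·c ≈ 9639.00 km.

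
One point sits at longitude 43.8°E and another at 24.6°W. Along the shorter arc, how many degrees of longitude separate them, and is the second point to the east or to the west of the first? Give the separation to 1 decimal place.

Raw difference: -24.6 − 43.8 = -68.4°.
Normalise into (−180°, 180°]: -68.4° stays -68.4°.
Negative ⇒ the second point lies to the west; separation 68.4°.

68.4° west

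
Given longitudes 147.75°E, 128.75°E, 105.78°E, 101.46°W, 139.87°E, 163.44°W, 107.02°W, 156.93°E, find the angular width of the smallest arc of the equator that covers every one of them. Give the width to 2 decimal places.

152.76°

Sort the longitudes: -163.44°, -107.02°, -101.46°, +105.78°, +128.75°, +139.87°, +147.75°, +156.93°.
Eastward gaps between consecutive values (wrapping around): 56.42°, 5.56°, 207.24°, 22.97°, 11.12°, 7.88°, 9.18°, 39.63°.
Largest gap = 207.24° ⇒ minimal covering band is its complement: 360° − 207.24° = 152.76°.
Band runs from +105.78° eastward to -101.46°, crossing the antimeridian.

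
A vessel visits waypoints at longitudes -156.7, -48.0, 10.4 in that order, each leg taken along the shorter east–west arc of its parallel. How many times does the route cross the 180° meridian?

0

Leg 1: -156.7° → -48.0°, shortest Δλ = 108.7° (east) — does not cross 180°.
Leg 2: -48.0° → +10.4°, shortest Δλ = 58.4° (east) — does not cross 180°.
Total crossings: 0.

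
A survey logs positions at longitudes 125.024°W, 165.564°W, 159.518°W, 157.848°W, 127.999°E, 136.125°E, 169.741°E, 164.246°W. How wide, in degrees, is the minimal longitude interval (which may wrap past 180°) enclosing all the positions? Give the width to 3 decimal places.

106.977°

Sort the longitudes: -165.564°, -164.246°, -159.518°, -157.848°, -125.024°, +127.999°, +136.125°, +169.741°.
Eastward gaps between consecutive values (wrapping around): 1.318°, 4.728°, 1.670°, 32.824°, 253.023°, 8.126°, 33.616°, 24.695°.
Largest gap = 253.023° ⇒ minimal covering band is its complement: 360° − 253.023° = 106.977°.
Band runs from +127.999° eastward to -125.024°, crossing the antimeridian.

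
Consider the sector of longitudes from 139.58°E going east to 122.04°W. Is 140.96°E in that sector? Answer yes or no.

Band width going east from +139.58° to -122.04°: ((-122.04 − 139.58) mod 360) = 98.38°.
Offset of +140.96° east of the west edge: ((140.96 − 139.58) mod 360) = 1.38°.
1.38° ≤ 98.38° ⇒ inside.

Yes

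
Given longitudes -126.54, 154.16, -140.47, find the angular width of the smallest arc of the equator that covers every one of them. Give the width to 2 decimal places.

Sort the longitudes: -140.47°, -126.54°, +154.16°.
Eastward gaps between consecutive values (wrapping around): 13.93°, 280.70°, 65.37°.
Largest gap = 280.70° ⇒ minimal covering band is its complement: 360° − 280.70° = 79.30°.
Band runs from +154.16° eastward to -126.54°, crossing the antimeridian.

79.30°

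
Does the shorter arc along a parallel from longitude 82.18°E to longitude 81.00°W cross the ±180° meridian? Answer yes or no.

Signed shortest Δλ = ((-81.00 − 82.18 + 180) mod 360) − 180 = -163.18°.
Going west by 163.18° from +82.18° reaches -81.00° without touching 180°.

No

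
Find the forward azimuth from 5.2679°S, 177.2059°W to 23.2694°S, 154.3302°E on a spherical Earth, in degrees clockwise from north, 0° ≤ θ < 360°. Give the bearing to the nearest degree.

Δλ = 154.3302 − -177.2059 = 331.5361°; wrapped into (−180°, 180°]: -28.4639°.
θ = atan2( sin Δλ · cos φ₂ , cos φ₁ · sin φ₂ − sin φ₁ · cos φ₂ · cos Δλ )
  = atan2(-0.43784, -0.31924) = -126.097° → normalised to [0°, 360°): 233.903°.

234°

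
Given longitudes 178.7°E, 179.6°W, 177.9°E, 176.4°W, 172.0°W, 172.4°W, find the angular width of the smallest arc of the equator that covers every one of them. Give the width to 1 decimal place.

Sort the longitudes: -179.6°, -176.4°, -172.4°, -172.0°, +177.9°, +178.7°.
Eastward gaps between consecutive values (wrapping around): 3.2°, 4.0°, 0.4°, 349.9°, 0.8°, 1.7°.
Largest gap = 349.9° ⇒ minimal covering band is its complement: 360° − 349.9° = 10.1°.
Band runs from +177.9° eastward to -172.0°, crossing the antimeridian.

10.1°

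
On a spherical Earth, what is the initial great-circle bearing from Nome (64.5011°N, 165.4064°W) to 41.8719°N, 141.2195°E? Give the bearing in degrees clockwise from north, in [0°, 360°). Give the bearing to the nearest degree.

259°

Δλ = 141.2195 − -165.4064 = 306.6259°; wrapped into (−180°, 180°]: -53.3741°.
θ = atan2( sin Δλ · cos φ₂ , cos φ₁ · sin φ₂ − sin φ₁ · cos φ₂ · cos Δλ )
  = atan2(-0.59761, -0.11363) = -100.766° → normalised to [0°, 360°): 259.234°.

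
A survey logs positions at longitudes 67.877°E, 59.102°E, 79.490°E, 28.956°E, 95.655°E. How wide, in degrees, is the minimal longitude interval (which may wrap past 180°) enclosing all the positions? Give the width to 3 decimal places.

66.699°

Sort the longitudes: +28.956°, +59.102°, +67.877°, +79.490°, +95.655°.
Eastward gaps between consecutive values (wrapping around): 30.146°, 8.775°, 11.613°, 16.165°, 293.301°.
Largest gap = 293.301° ⇒ minimal covering band is its complement: 360° − 293.301° = 66.699°.
Band runs from +28.956° eastward to +95.655°.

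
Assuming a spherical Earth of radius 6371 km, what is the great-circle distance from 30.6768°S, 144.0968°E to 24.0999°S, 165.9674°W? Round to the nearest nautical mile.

Δλ = -165.9674 − 144.0968 = -310.0642°; wrapped into (−180°, 180°]: 49.9358°.
Δφ = -24.0999 − -30.6768 = 6.5769°.
a = sin²(Δφ/2) + cos φ₁ · cos φ₂ · sin²(Δλ/2) = 0.143176.
c = 2·atan2(√a, √(1−a)) = 0.77610 rad → d = 6371·c ≈ 4944.56 km ≈ 2669.85 nmi.

2670 nmi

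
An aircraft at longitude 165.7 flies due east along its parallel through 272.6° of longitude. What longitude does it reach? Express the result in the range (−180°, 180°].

+78.3°

Start at +165.7°; shift +272.6° → +438.3°.
+438.3° lies outside (−180°, 180°]; subtract 360° → +78.3°.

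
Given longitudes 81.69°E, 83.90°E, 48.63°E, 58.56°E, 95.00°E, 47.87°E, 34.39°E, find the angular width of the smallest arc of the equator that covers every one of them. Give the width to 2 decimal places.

60.61°

Sort the longitudes: +34.39°, +47.87°, +48.63°, +58.56°, +81.69°, +83.90°, +95.00°.
Eastward gaps between consecutive values (wrapping around): 13.48°, 0.76°, 9.93°, 23.13°, 2.21°, 11.10°, 299.39°.
Largest gap = 299.39° ⇒ minimal covering band is its complement: 360° − 299.39° = 60.61°.
Band runs from +34.39° eastward to +95.00°.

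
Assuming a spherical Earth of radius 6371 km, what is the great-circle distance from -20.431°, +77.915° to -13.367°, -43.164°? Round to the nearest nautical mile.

6782 nmi

Δλ = -43.164 − 77.915 = -121.079°.
Δφ = -13.367 − -20.431 = 7.064°.
a = sin²(Δφ/2) + cos φ₁ · cos φ₂ · sin²(Δλ/2) = 0.694969.
c = 2·atan2(√a, √(1−a)) = 1.97136 rad → d = 6371·c ≈ 12559.54 km ≈ 6781.61 nmi.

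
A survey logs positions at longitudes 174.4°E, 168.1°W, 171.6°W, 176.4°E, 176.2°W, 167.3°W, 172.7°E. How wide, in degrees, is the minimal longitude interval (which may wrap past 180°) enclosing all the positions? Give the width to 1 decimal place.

Sort the longitudes: -176.2°, -171.6°, -168.1°, -167.3°, +172.7°, +174.4°, +176.4°.
Eastward gaps between consecutive values (wrapping around): 4.6°, 3.5°, 0.8°, 340.0°, 1.7°, 2.0°, 7.4°.
Largest gap = 340.0° ⇒ minimal covering band is its complement: 360° − 340.0° = 20.0°.
Band runs from +172.7° eastward to -167.3°, crossing the antimeridian.

20.0°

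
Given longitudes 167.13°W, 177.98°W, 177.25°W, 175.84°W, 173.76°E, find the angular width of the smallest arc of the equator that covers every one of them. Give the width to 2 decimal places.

19.11°

Sort the longitudes: -177.98°, -177.25°, -175.84°, -167.13°, +173.76°.
Eastward gaps between consecutive values (wrapping around): 0.73°, 1.41°, 8.71°, 340.89°, 8.26°.
Largest gap = 340.89° ⇒ minimal covering band is its complement: 360° − 340.89° = 19.11°.
Band runs from +173.76° eastward to -167.13°, crossing the antimeridian.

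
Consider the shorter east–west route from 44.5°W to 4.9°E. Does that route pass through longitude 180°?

No

Signed shortest Δλ = ((4.9 − -44.5 + 180) mod 360) − 180 = 49.4°.
Going east by 49.4° from -44.5° reaches +4.9° without touching 180°.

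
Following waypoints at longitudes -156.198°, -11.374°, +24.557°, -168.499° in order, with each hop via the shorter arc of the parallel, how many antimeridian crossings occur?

Leg 1: -156.198° → -11.374°, shortest Δλ = 144.824° (east) — does not cross 180°.
Leg 2: -11.374° → +24.557°, shortest Δλ = 35.931° (east) — does not cross 180°.
Leg 3: +24.557° → -168.499°, shortest Δλ = 166.944° (east) — crosses 180°.
Total crossings: 1.

1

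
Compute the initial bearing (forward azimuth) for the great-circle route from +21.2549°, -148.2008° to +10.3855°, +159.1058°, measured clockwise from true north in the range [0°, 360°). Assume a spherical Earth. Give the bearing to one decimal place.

266.5°

Δλ = 159.1058 − -148.2008 = 307.3066°; wrapped into (−180°, 180°]: -52.6934°.
θ = atan2( sin Δλ · cos φ₂ , cos φ₁ · sin φ₂ − sin φ₁ · cos φ₂ · cos Δλ )
  = atan2(-0.78237, -0.04811) = -93.519° → normalised to [0°, 360°): 266.481°.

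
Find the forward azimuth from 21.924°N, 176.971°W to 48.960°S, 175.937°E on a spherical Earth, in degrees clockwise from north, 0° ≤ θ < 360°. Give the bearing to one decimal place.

184.9°

Δλ = 175.937 − -176.971 = 352.908°; wrapped into (−180°, 180°]: -7.092°.
θ = atan2( sin Δλ · cos φ₂ , cos φ₁ · sin φ₂ − sin φ₁ · cos φ₂ · cos Δλ )
  = atan2(-0.08106, -0.94298) = -175.087° → normalised to [0°, 360°): 184.913°.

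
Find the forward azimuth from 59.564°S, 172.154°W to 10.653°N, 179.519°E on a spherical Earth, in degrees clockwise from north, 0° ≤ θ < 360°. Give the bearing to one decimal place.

351.3°

Δλ = 179.519 − -172.154 = 351.673°; wrapped into (−180°, 180°]: -8.327°.
θ = atan2( sin Δλ · cos φ₂ , cos φ₁ · sin φ₂ − sin φ₁ · cos φ₂ · cos Δλ )
  = atan2(-0.14233, 0.93205) = -8.682° → normalised to [0°, 360°): 351.318°.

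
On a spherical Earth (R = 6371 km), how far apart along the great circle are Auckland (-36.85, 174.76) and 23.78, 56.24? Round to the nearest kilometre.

Δλ = 56.24 − 174.76 = -118.52°.
Δφ = 23.78 − -36.85 = 60.63°.
a = sin²(Δφ/2) + cos φ₁ · cos φ₂ · sin²(Δλ/2) = 0.795729.
c = 2·atan2(√a, √(1−a)) = 2.20366 rad → d = 6371·c ≈ 14039.53 km.

14040 km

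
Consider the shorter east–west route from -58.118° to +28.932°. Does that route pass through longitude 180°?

No

Signed shortest Δλ = ((28.932 − -58.118 + 180) mod 360) − 180 = 87.05°.
Going east by 87.05° from -58.118° reaches +28.932° without touching 180°.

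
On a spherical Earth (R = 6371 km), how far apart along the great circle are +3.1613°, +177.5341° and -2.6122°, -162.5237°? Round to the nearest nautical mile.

1246 nmi

Δλ = -162.5237 − 177.5341 = -340.0578°; wrapped into (−180°, 180°]: 19.9422°.
Δφ = -2.6122 − 3.1613 = -5.7735°.
a = sin²(Δφ/2) + cos φ₁ · cos φ₂ · sin²(Δλ/2) = 0.032441.
c = 2·atan2(√a, √(1−a)) = 0.36220 rad → d = 6371·c ≈ 2307.60 km ≈ 1246.01 nmi.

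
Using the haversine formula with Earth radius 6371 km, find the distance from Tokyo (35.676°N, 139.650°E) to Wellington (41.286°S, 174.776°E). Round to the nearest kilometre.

Δλ = 174.776 − 139.650 = 35.126°.
Δφ = -41.286 − 35.676 = -76.962°.
a = sin²(Δφ/2) + cos φ₁ · cos φ₂ · sin²(Δλ/2) = 0.442782.
c = 2·atan2(√a, √(1−a)) = 1.45611 rad → d = 6371·c ≈ 9276.87 km.

9277 km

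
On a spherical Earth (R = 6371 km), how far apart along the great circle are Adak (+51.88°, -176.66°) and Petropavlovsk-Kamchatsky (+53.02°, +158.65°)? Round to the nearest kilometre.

1670 km

Δλ = 158.65 − -176.66 = 335.31°; wrapped into (−180°, 180°]: -24.69°.
Δφ = 53.02 − 51.88 = 1.14°.
a = sin²(Δφ/2) + cos φ₁ · cos φ₂ · sin²(Δλ/2) = 0.017072.
c = 2·atan2(√a, √(1−a)) = 0.26207 rad → d = 6371·c ≈ 1669.66 km.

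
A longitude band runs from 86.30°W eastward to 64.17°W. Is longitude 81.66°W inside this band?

Yes

Band width going east from -86.30° to -64.17°: ((-64.17 − -86.30) mod 360) = 22.13°.
Offset of -81.66° east of the west edge: ((-81.66 − -86.30) mod 360) = 4.64°.
4.64° ≤ 22.13° ⇒ inside.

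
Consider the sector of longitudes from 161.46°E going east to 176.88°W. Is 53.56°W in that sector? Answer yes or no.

Band width going east from +161.46° to -176.88°: ((-176.88 − 161.46) mod 360) = 21.66°.
Offset of -53.56° east of the west edge: ((-53.56 − 161.46) mod 360) = 144.98°.
144.98° > 21.66° ⇒ outside.

No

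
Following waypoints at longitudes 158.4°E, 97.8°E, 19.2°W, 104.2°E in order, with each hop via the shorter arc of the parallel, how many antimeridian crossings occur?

0

Leg 1: +158.4° → +97.8°, shortest Δλ = -60.6° (west) — does not cross 180°.
Leg 2: +97.8° → -19.2°, shortest Δλ = -117.0° (west) — does not cross 180°.
Leg 3: -19.2° → +104.2°, shortest Δλ = 123.4° (east) — does not cross 180°.
Total crossings: 0.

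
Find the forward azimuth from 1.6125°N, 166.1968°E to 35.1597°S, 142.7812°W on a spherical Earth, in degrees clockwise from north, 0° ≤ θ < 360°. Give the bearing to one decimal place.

132.9°

Δλ = -142.7812 − 166.1968 = -308.9780°; wrapped into (−180°, 180°]: 51.0220°.
θ = atan2( sin Δλ · cos φ₂ , cos φ₁ · sin φ₂ − sin φ₁ · cos φ₂ · cos Δλ )
  = atan2(0.63555, -0.59010) = 132.876° → normalised to [0°, 360°): 132.876°.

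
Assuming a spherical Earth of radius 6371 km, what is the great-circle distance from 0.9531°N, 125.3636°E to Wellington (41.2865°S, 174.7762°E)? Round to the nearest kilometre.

Δλ = 174.7762 − 125.3636 = 49.4126°.
Δφ = -41.2865 − 0.9531 = -42.2396°.
a = sin²(Δφ/2) + cos φ₁ · cos φ₂ · sin²(Δλ/2) = 0.261082.
c = 2·atan2(√a, √(1−a)) = 1.07261 rad → d = 6371·c ≈ 6833.58 km.

6834 km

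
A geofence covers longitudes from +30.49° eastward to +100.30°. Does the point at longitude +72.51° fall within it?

Band width going east from +30.49° to +100.30°: ((100.30 − 30.49) mod 360) = 69.81°.
Offset of +72.51° east of the west edge: ((72.51 − 30.49) mod 360) = 42.02°.
42.02° ≤ 69.81° ⇒ inside.

Yes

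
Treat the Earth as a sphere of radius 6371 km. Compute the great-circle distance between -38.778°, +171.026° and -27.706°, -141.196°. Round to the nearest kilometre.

4556 km

Δλ = -141.196 − 171.026 = -312.222°; wrapped into (−180°, 180°]: 47.778°.
Δφ = -27.706 − -38.778 = 11.072°.
a = sin²(Δφ/2) + cos φ₁ · cos φ₂ · sin²(Δλ/2) = 0.122497.
c = 2·atan2(√a, √(1−a)) = 0.71513 rad → d = 6371·c ≈ 4556.11 km.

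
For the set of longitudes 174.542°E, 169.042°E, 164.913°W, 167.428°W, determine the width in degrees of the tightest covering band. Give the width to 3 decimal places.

26.045°

Sort the longitudes: -167.428°, -164.913°, +169.042°, +174.542°.
Eastward gaps between consecutive values (wrapping around): 2.515°, 333.955°, 5.500°, 18.030°.
Largest gap = 333.955° ⇒ minimal covering band is its complement: 360° − 333.955° = 26.045°.
Band runs from +169.042° eastward to -164.913°, crossing the antimeridian.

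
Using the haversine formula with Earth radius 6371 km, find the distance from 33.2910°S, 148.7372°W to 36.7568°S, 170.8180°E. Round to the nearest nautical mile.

1985 nmi

Δλ = 170.8180 − -148.7372 = 319.5552°; wrapped into (−180°, 180°]: -40.4448°.
Δφ = -36.7568 − -33.2910 = -3.4658°.
a = sin²(Δφ/2) + cos φ₁ · cos φ₂ · sin²(Δλ/2) = 0.080934.
c = 2·atan2(√a, √(1−a)) = 0.57695 rad → d = 6371·c ≈ 3675.72 km ≈ 1984.73 nmi.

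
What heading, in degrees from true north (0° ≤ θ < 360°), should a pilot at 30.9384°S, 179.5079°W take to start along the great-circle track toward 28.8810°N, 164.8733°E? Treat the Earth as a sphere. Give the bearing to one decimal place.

Δλ = 164.8733 − -179.5079 = 344.3812°; wrapped into (−180°, 180°]: -15.6188°.
θ = atan2( sin Δλ · cos φ₂ , cos φ₁ · sin φ₂ − sin φ₁ · cos φ₂ · cos Δλ )
  = atan2(-0.23575, 0.84782) = -15.539° → normalised to [0°, 360°): 344.461°.

344.5°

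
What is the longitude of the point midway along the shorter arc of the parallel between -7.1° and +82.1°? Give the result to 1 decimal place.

+37.5°

Signed shortest Δλ from -7.1° to +82.1° is +89.2°.
Midpoint longitude = -7.1° + (+89.2°)/2 = -7.1° + 44.6° = +37.5°.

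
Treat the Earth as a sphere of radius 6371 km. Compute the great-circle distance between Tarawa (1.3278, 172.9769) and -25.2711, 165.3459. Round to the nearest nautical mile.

Δλ = 165.3459 − 172.9769 = -7.6310°.
Δφ = -25.2711 − 1.3278 = -26.5989°.
a = sin²(Δφ/2) + cos φ₁ · cos φ₂ · sin²(Δλ/2) = 0.056922.
c = 2·atan2(√a, √(1−a)) = 0.48181 rad → d = 6371·c ≈ 3069.63 km ≈ 1657.47 nmi.

1657 nmi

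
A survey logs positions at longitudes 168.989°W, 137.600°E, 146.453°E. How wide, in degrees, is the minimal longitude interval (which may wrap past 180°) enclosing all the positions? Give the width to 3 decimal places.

53.411°

Sort the longitudes: -168.989°, +137.600°, +146.453°.
Eastward gaps between consecutive values (wrapping around): 306.589°, 8.853°, 44.558°.
Largest gap = 306.589° ⇒ minimal covering band is its complement: 360° − 306.589° = 53.411°.
Band runs from +137.600° eastward to -168.989°, crossing the antimeridian.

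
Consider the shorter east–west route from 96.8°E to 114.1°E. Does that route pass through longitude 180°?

Signed shortest Δλ = ((114.1 − 96.8 + 180) mod 360) − 180 = 17.3°.
Going east by 17.3° from +96.8° reaches +114.1° without touching 180°.

No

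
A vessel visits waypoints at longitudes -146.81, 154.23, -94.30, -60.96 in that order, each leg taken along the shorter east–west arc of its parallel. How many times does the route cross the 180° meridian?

2

Leg 1: -146.81° → +154.23°, shortest Δλ = -58.96° (west) — crosses 180°.
Leg 2: +154.23° → -94.30°, shortest Δλ = 111.47° (east) — crosses 180°.
Leg 3: -94.30° → -60.96°, shortest Δλ = 33.34° (east) — does not cross 180°.
Total crossings: 2.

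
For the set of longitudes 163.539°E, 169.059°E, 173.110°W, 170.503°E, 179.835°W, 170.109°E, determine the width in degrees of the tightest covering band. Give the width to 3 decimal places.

Sort the longitudes: -179.835°, -173.110°, +163.539°, +169.059°, +170.109°, +170.503°.
Eastward gaps between consecutive values (wrapping around): 6.725°, 336.649°, 5.520°, 1.050°, 0.394°, 9.662°.
Largest gap = 336.649° ⇒ minimal covering band is its complement: 360° − 336.649° = 23.351°.
Band runs from +163.539° eastward to -173.110°, crossing the antimeridian.

23.351°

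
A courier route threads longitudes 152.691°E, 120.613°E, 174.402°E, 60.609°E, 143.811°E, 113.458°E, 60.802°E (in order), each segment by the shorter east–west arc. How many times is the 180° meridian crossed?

0

Leg 1: +152.691° → +120.613°, shortest Δλ = -32.078° (west) — does not cross 180°.
Leg 2: +120.613° → +174.402°, shortest Δλ = 53.789° (east) — does not cross 180°.
Leg 3: +174.402° → +60.609°, shortest Δλ = -113.793° (west) — does not cross 180°.
Leg 4: +60.609° → +143.811°, shortest Δλ = 83.202° (east) — does not cross 180°.
Leg 5: +143.811° → +113.458°, shortest Δλ = -30.353° (west) — does not cross 180°.
Leg 6: +113.458° → +60.802°, shortest Δλ = -52.656° (west) — does not cross 180°.
Total crossings: 0.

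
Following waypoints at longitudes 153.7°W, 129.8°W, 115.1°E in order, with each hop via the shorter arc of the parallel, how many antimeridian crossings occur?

1

Leg 1: -153.7° → -129.8°, shortest Δλ = 23.9° (east) — does not cross 180°.
Leg 2: -129.8° → +115.1°, shortest Δλ = -115.1° (west) — crosses 180°.
Total crossings: 1.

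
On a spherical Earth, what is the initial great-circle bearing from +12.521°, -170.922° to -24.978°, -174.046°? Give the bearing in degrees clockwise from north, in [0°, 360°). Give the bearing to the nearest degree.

Δλ = -174.046 − -170.922 = -3.124°.
θ = atan2( sin Δλ · cos φ₂ , cos φ₁ · sin φ₂ − sin φ₁ · cos φ₂ · cos Δλ )
  = atan2(-0.04940, -0.60846) = -175.358° → normalised to [0°, 360°): 184.642°.

185°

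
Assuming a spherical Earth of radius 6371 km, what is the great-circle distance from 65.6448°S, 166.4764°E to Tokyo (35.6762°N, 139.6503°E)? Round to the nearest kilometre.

Δλ = 139.6503 − 166.4764 = -26.8261°.
Δφ = 35.6762 − -65.6448 = 101.3210°.
a = sin²(Δφ/2) + cos φ₁ · cos φ₂ · sin²(Δλ/2) = 0.616179.
c = 2·atan2(√a, √(1−a)) = 1.80530 rad → d = 6371·c ≈ 11501.55 km.

11502 km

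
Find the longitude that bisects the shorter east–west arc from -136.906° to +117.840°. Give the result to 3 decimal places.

Signed shortest Δλ from -136.906° to +117.840° is -105.254°.
Midpoint longitude = -136.906° + (-105.254°)/2 = -136.906° − 52.627° = -189.533°.
Normalise into (−180°, 180°]: +170.467°.
(The naïve average (-136.906 + +117.840)/2 = -9.533° is on the wrong side of the globe.)

+170.467°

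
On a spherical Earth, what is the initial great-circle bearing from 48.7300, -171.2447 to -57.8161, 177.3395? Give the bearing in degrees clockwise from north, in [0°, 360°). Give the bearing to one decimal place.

Δλ = 177.3395 − -171.2447 = 348.5842°; wrapped into (−180°, 180°]: -11.4158°.
θ = atan2( sin Δλ · cos φ₂ , cos φ₁ · sin φ₂ − sin φ₁ · cos φ₂ · cos Δλ )
  = atan2(-0.10542, -0.95067) = -173.672° → normalised to [0°, 360°): 186.328°.

186.3°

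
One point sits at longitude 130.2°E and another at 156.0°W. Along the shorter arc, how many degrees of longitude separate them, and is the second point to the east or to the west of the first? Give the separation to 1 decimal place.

73.8° east

Raw difference: -156.0 − 130.2 = -286.2°.
Normalise into (−180°, 180°]: -286.2° + 360° = 73.8°.
Positive ⇒ the second point lies to the east; separation 73.8°.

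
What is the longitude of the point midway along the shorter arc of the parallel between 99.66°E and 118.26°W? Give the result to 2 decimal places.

170.70°E

Signed shortest Δλ from +99.66° to -118.26° is +142.08°.
Midpoint longitude = +99.66° + (+142.08°)/2 = +99.66° + 71.04° = +170.70°.
(The naïve average (+99.66 + -118.26)/2 = -9.3° is on the wrong side of the globe.)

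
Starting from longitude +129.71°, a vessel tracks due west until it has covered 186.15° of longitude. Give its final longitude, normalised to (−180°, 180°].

Start at +129.71°; shift −186.15° → -56.44°.
-56.44° already lies in (−180°, 180°].

-56.44°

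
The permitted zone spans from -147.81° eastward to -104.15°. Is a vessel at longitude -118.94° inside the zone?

Band width going east from -147.81° to -104.15°: ((-104.15 − -147.81) mod 360) = 43.66°.
Offset of -118.94° east of the west edge: ((-118.94 − -147.81) mod 360) = 28.87°.
28.87° ≤ 43.66° ⇒ inside.

Yes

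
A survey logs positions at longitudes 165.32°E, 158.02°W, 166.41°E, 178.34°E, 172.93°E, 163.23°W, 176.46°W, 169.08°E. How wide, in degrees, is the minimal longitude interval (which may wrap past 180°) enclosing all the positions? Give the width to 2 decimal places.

Sort the longitudes: -176.46°, -163.23°, -158.02°, +165.32°, +166.41°, +169.08°, +172.93°, +178.34°.
Eastward gaps between consecutive values (wrapping around): 13.23°, 5.21°, 323.34°, 1.09°, 2.67°, 3.85°, 5.41°, 5.20°.
Largest gap = 323.34° ⇒ minimal covering band is its complement: 360° − 323.34° = 36.66°.
Band runs from +165.32° eastward to -158.02°, crossing the antimeridian.

36.66°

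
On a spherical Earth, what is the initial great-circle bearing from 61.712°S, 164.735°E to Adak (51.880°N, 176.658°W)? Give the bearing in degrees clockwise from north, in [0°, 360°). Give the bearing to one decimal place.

12.5°

Δλ = -176.658 − 164.735 = -341.393°; wrapped into (−180°, 180°]: 18.607°.
θ = atan2( sin Δλ · cos φ₂ , cos φ₁ · sin φ₂ − sin φ₁ · cos φ₂ · cos Δλ )
  = atan2(0.19697, 0.88800) = 12.506° → normalised to [0°, 360°): 12.506°.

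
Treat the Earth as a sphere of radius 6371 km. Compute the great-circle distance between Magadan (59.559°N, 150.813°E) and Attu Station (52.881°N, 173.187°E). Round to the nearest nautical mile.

Δλ = 173.187 − 150.813 = 22.374°.
Δφ = 52.881 − 59.559 = -6.678°.
a = sin²(Δφ/2) + cos φ₁ · cos φ₂ · sin²(Δλ/2) = 0.014901.
c = 2·atan2(√a, √(1−a)) = 0.24475 rad → d = 6371·c ≈ 1559.30 km ≈ 841.95 nmi.

842 nmi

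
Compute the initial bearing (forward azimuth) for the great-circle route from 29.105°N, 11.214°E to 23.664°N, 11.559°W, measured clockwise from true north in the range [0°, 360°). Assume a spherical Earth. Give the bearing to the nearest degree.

Δλ = -11.559 − 11.214 = -22.773°.
θ = atan2( sin Δλ · cos φ₂ , cos φ₁ · sin φ₂ − sin φ₁ · cos φ₂ · cos Δλ )
  = atan2(-0.35453, -0.06009) = -99.620° → normalised to [0°, 360°): 260.380°.

260°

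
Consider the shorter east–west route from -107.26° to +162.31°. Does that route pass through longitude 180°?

Naïve |162.31 − -107.26| = 269.57° > 180°, so the shorter arc goes the other way round — across 180°.
Signed shortest Δλ = ((162.31 − -107.26 + 180) mod 360) − 180 = -90.43°.
Going west by 90.43° from -107.26° passes through 180° before reaching +162.31°.

Yes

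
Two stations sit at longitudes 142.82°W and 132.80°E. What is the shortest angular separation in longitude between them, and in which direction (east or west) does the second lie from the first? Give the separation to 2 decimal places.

84.38° west

Raw difference: 132.80 − -142.82 = 275.62°.
Normalise into (−180°, 180°]: 275.62° − 360° = -84.38°.
Negative ⇒ the second point lies to the west; separation 84.38°.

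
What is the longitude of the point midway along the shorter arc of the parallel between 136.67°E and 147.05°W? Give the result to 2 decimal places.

174.81°E

Signed shortest Δλ from +136.67° to -147.05° is +76.28°.
Midpoint longitude = +136.67° + (+76.28°)/2 = +136.67° + 38.14° = +174.81°.
(The naïve average (+136.67 + -147.05)/2 = -5.19° is on the wrong side of the globe.)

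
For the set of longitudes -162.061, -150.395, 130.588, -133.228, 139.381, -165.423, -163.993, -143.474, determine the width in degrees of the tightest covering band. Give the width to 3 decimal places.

96.184°

Sort the longitudes: -165.423°, -163.993°, -162.061°, -150.395°, -143.474°, -133.228°, +130.588°, +139.381°.
Eastward gaps between consecutive values (wrapping around): 1.430°, 1.932°, 11.666°, 6.921°, 10.246°, 263.816°, 8.793°, 55.196°.
Largest gap = 263.816° ⇒ minimal covering band is its complement: 360° − 263.816° = 96.184°.
Band runs from +130.588° eastward to -133.228°, crossing the antimeridian.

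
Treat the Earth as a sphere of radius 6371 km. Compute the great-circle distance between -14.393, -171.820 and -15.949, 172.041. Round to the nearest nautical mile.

940 nmi

Δλ = 172.041 − -171.820 = 343.861°; wrapped into (−180°, 180°]: -16.139°.
Δφ = -15.949 − -14.393 = -1.556°.
a = sin²(Δφ/2) + cos φ₁ · cos φ₂ · sin²(Δλ/2) = 0.018536.
c = 2·atan2(√a, √(1−a)) = 0.27314 rad → d = 6371·c ≈ 1740.19 km ≈ 939.63 nmi.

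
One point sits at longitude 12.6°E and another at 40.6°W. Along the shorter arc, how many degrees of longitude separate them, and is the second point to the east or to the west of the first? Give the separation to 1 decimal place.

53.2° west

Raw difference: -40.6 − 12.6 = -53.2°.
Normalise into (−180°, 180°]: -53.2° stays -53.2°.
Negative ⇒ the second point lies to the west; separation 53.2°.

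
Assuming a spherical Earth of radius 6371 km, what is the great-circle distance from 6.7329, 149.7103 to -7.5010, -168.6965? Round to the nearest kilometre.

4877 km

Δλ = -168.6965 − 149.7103 = -318.4068°; wrapped into (−180°, 180°]: 41.5932°.
Δφ = -7.5010 − 6.7329 = -14.2339°.
a = sin²(Δφ/2) + cos φ₁ · cos φ₂ · sin²(Δλ/2) = 0.139471.
c = 2·atan2(√a, √(1−a)) = 0.76547 rad → d = 6371·c ≈ 4876.80 km.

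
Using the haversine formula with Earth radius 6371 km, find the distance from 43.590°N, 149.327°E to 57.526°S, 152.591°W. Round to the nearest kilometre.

Δλ = -152.591 − 149.327 = -301.918°; wrapped into (−180°, 180°]: 58.082°.
Δφ = -57.526 − 43.590 = -101.116°.
a = sin²(Δφ/2) + cos φ₁ · cos φ₂ · sin²(Δλ/2) = 0.688038.
c = 2·atan2(√a, √(1−a)) = 1.95635 rad → d = 6371·c ≈ 12463.93 km.

12464 km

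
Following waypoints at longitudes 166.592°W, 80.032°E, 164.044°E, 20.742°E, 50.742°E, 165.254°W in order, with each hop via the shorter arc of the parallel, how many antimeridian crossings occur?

Leg 1: -166.592° → +80.032°, shortest Δλ = -113.376° (west) — crosses 180°.
Leg 2: +80.032° → +164.044°, shortest Δλ = 84.012° (east) — does not cross 180°.
Leg 3: +164.044° → +20.742°, shortest Δλ = -143.302° (west) — does not cross 180°.
Leg 4: +20.742° → +50.742°, shortest Δλ = 30.0° (east) — does not cross 180°.
Leg 5: +50.742° → -165.254°, shortest Δλ = 144.004° (east) — crosses 180°.
Total crossings: 2.

2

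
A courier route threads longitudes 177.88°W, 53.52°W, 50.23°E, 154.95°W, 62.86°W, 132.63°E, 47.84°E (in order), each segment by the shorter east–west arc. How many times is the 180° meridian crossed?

Leg 1: -177.88° → -53.52°, shortest Δλ = 124.36° (east) — does not cross 180°.
Leg 2: -53.52° → +50.23°, shortest Δλ = 103.75° (east) — does not cross 180°.
Leg 3: +50.23° → -154.95°, shortest Δλ = 154.82° (east) — crosses 180°.
Leg 4: -154.95° → -62.86°, shortest Δλ = 92.09° (east) — does not cross 180°.
Leg 5: -62.86° → +132.63°, shortest Δλ = -164.51° (west) — crosses 180°.
Leg 6: +132.63° → +47.84°, shortest Δλ = -84.79° (west) — does not cross 180°.
Total crossings: 2.

2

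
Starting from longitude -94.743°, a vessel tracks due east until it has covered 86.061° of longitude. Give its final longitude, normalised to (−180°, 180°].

Start at -94.743°; shift +86.061° → -8.682°.
-8.682° already lies in (−180°, 180°].

-8.682°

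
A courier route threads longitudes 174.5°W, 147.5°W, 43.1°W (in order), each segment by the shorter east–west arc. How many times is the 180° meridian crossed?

0

Leg 1: -174.5° → -147.5°, shortest Δλ = 27.0° (east) — does not cross 180°.
Leg 2: -147.5° → -43.1°, shortest Δλ = 104.4° (east) — does not cross 180°.
Total crossings: 0.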